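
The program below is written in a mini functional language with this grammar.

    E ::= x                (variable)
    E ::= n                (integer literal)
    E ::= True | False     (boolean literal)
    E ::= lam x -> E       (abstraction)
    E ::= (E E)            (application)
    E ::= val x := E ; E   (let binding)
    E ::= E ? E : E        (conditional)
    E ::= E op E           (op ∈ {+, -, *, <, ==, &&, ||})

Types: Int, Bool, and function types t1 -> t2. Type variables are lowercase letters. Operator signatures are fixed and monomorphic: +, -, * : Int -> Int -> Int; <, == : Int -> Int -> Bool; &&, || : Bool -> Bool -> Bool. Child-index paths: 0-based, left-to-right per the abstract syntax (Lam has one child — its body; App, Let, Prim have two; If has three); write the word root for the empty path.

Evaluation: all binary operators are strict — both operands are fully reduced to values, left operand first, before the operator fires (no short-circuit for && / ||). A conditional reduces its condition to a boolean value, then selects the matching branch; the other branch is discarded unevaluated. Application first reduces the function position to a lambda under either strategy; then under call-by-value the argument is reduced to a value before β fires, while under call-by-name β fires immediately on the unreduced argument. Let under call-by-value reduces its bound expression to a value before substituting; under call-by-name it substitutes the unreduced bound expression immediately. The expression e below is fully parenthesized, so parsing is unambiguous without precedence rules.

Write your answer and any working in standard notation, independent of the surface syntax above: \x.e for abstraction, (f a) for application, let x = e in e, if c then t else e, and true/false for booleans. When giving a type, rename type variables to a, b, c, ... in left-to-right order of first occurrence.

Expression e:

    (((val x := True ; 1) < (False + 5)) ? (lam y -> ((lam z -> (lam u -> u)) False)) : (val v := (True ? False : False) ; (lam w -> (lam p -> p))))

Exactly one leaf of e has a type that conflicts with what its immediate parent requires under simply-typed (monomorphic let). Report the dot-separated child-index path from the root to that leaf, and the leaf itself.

Answer: 0.1.0 : false

Working:
let x : Bool
  unify Int ~ Int
  unify Bool ~ Int
  FAIL: mismatch Bool ~ Int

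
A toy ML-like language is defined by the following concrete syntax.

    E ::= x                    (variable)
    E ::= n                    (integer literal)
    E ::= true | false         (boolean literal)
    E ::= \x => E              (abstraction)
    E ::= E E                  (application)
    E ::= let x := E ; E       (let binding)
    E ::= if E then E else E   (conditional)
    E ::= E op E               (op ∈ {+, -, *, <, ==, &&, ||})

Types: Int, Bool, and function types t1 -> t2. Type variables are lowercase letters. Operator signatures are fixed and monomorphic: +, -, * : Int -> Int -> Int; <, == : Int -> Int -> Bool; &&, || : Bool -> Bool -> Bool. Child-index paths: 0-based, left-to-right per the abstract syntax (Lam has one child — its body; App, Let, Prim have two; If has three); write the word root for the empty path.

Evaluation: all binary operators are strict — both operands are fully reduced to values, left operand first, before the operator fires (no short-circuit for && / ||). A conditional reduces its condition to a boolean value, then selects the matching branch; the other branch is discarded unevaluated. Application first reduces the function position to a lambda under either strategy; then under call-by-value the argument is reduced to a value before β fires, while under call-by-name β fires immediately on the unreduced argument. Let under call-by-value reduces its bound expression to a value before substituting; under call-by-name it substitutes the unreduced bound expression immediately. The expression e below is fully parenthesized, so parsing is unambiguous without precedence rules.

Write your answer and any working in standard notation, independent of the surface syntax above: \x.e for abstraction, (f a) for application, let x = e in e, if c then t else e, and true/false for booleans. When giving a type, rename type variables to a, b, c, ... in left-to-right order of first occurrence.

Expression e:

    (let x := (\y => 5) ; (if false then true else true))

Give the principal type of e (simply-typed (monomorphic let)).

Derivation:
\y._ : a -> Int
let x : a -> Int
  unify Bool ~ Bool
  unify Bool ~ Bool

Answer: Bool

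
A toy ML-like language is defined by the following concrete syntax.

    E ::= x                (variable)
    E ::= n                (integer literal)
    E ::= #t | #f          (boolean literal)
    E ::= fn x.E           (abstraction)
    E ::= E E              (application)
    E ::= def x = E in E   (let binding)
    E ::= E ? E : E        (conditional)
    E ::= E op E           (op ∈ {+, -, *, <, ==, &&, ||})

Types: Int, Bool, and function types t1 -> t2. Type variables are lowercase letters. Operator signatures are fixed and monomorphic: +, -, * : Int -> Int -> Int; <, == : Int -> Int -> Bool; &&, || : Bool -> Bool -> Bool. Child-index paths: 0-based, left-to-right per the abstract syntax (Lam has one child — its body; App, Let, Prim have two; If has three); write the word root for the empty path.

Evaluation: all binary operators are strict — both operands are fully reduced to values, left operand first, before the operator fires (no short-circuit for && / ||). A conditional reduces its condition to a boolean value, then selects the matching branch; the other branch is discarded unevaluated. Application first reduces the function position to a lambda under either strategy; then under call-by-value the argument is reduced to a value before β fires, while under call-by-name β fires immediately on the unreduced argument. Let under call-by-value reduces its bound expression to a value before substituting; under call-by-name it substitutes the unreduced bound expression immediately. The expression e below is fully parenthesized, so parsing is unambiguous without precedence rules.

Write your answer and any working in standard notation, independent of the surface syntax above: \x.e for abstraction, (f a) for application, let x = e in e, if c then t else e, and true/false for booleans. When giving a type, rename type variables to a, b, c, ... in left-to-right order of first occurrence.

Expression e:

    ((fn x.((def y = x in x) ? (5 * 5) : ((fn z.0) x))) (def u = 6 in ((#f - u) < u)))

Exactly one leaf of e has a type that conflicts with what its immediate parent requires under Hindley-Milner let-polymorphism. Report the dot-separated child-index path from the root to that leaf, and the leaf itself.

Derivation:
x : a
let y : a
x : a
  unify a ~ Bool
  unify Int ~ Int
  unify Int ~ Int
\z._ : b -> Int
x : Bool
  unify b -> Int ~ Bool -> c
  unify b ~ Bool
  unify Int ~ c
_ _ : Int
  unify Int ~ Int
\x._ : Bool -> Int
let u : Int
  unify Bool ~ Int
  FAIL: mismatch Bool ~ Int

Answer: 1.1.0.0 : false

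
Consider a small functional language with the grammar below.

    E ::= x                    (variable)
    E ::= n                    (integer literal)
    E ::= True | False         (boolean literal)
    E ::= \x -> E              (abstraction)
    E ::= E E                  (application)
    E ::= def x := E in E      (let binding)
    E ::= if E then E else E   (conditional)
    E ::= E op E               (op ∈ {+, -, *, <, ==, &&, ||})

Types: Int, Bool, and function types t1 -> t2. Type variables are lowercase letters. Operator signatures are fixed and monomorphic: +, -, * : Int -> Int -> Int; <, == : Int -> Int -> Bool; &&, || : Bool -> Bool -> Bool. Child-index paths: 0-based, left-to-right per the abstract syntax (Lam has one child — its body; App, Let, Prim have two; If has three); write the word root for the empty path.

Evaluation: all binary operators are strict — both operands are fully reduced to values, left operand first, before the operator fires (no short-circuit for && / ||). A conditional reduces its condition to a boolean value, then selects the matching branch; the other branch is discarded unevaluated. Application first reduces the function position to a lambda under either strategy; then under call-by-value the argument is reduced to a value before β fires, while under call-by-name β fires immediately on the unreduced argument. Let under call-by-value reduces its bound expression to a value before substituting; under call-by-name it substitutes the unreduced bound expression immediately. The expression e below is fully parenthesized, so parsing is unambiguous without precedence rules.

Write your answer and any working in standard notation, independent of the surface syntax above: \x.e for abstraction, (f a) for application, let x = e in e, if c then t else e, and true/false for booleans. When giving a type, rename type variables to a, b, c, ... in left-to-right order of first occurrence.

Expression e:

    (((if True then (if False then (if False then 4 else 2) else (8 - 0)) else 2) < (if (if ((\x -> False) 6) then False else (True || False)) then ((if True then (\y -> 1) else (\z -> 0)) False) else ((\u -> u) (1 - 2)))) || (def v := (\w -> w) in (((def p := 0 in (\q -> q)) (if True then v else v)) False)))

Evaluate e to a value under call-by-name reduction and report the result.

Answer: false

Trace:
step 0: (((if true then (if false then (if false then 4 else 2) else (8 - 0)) else 2) < (if (if ((\x.false) 6) then false else (true || false)) then ((if true then (\y.1) else (\z.0)) false) else ((\u.u) (1 - 2)))) || (let v = (\w.w) in (((let p = 0 in (\q.q)) (if true then v else v)) false)))
step 1: [if@0.0] (((if false then (if false then 4 else 2) else (8 - 0)) < (if (if ((\x.false) 6) then false else (true || false)) then ((if true then (\y.1) else (\z.0)) false) else ((\u.u) (1 - 2)))) || (let v = (\w.w) in (((let p = 0 in (\q.q)) (if true then v else v)) false)))
step 2: [if@0.0] (((8 - 0) < (if (if ((\x.false) 6) then false else (true || false)) then ((if true then (\y.1) else (\z.0)) false) else ((\u.u) (1 - 2)))) || (let v = (\w.w) in (((let p = 0 in (\q.q)) (if true then v else v)) false)))
step 3: [delta@0.0] ((8 < (if (if ((\x.false) 6) then false else (true || false)) then ((if true then (\y.1) else (\z.0)) false) else ((\u.u) (1 - 2)))) || (let v = (\w.w) in (((let p = 0 in (\q.q)) (if true then v else v)) false)))
step 4: [beta@0.1.0.0] ((8 < (if (if false then false else (true || false)) then ((if true then (\y.1) else (\z.0)) false) else ((\u.u) (1 - 2)))) || (let v = (\w.w) in (((let p = 0 in (\q.q)) (if true then v else v)) false)))
step 5: [if@0.1.0] ((8 < (if (true || false) then ((if true then (\y.1) else (\z.0)) false) else ((\u.u) (1 - 2)))) || (let v = (\w.w) in (((let p = 0 in (\q.q)) (if true then v else v)) false)))
step 6: [delta@0.1.0] ((8 < (if true then ((if true then (\y.1) else (\z.0)) false) else ((\u.u) (1 - 2)))) || (let v = (\w.w) in (((let p = 0 in (\q.q)) (if true then v else v)) false)))
step 7: [if@0.1] ((8 < ((if true then (\y.1) else (\z.0)) false)) || (let v = (\w.w) in (((let p = 0 in (\q.q)) (if true then v else v)) false)))
step 8: [if@0.1.0] ((8 < ((\y.1) false)) || (let v = (\w.w) in (((let p = 0 in (\q.q)) (if true then v else v)) false)))
step 9: [beta@0.1] ((8 < 1) || (let v = (\w.w) in (((let p = 0 in (\q.q)) (if true then v else v)) false)))
step 10: [delta@0] (false || (let v = (\w.w) in (((let p = 0 in (\q.q)) (if true then v else v)) false)))
step 11: [let@1] (false || (((let p = 0 in (\q.q)) (if true then (\w.w) else (\w.w))) false))
step 12: [let@1.0.0] (false || (((\q.q) (if true then (\w.w) else (\w.w))) false))
step 13: [beta@1.0] (false || ((if true then (\w.w) else (\w.w)) false))
step 14: [if@1.0] (false || ((\w.w) false))
step 15: [beta@1] (false || false)
step 16: [delta@root] false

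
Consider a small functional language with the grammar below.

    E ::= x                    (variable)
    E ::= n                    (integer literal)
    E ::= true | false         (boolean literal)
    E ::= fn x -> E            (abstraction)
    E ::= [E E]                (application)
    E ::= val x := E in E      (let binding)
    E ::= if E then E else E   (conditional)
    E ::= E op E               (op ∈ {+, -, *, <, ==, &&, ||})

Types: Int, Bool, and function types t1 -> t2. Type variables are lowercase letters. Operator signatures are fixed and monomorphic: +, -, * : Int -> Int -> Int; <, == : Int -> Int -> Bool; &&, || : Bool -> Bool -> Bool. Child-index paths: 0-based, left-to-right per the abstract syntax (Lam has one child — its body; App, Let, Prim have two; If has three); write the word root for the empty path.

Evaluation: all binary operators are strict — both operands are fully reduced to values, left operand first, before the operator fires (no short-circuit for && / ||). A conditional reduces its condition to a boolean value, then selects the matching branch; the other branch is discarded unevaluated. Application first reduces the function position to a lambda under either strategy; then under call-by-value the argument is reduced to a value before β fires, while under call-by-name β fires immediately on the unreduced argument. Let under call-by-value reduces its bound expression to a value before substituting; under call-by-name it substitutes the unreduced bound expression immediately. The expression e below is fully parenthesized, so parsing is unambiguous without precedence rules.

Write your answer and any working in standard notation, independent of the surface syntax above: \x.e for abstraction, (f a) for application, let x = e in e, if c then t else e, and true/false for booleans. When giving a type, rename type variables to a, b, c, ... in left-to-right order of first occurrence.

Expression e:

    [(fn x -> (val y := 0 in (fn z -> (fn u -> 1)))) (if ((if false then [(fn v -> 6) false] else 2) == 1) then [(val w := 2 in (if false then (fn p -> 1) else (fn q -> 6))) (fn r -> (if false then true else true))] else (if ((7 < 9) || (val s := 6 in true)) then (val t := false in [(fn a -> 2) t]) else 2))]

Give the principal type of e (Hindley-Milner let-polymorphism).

Working:
let y : Int
\u._ : c -> Int
\z._ : b -> c -> Int
\x._ : a -> b -> c -> Int
  unify Bool ~ Bool
\v._ : d -> Int
  unify d -> Int ~ Bool -> e
  unify d ~ Bool
  unify Int ~ e
_ _ : Int
  unify Int ~ Int
  unify Int ~ Int
  unify Int ~ Int
  unify Bool ~ Bool
let w : Int
  unify Bool ~ Bool
\p._ : f -> Int
\q._ : g -> Int
  unify f -> Int ~ g -> Int
  unify f ~ g
  unify Int ~ Int
  unify Bool ~ Bool
  unify Bool ~ Bool
\r._ : h -> Bool
  unify g -> Int ~ (h -> Bool) -> i
  unify g ~ h -> Bool
  unify Int ~ i
_ _ : Int
  unify Int ~ Int
  unify Int ~ Int
  unify Bool ~ Bool
let s : Int
  unify Bool ~ Bool
  unify Bool ~ Bool
let t : Bool
\a._ : j -> Int
t : Bool
  unify j -> Int ~ Bool -> k
  unify j ~ Bool
  unify Int ~ k
_ _ : Int
  unify Int ~ Int
  unify Int ~ Int
  unify a -> b -> c -> Int ~ Int -> l
  unify a ~ Int
  unify b -> c -> Int ~ l
_ _ : b -> c -> Int

Answer: a -> b -> Int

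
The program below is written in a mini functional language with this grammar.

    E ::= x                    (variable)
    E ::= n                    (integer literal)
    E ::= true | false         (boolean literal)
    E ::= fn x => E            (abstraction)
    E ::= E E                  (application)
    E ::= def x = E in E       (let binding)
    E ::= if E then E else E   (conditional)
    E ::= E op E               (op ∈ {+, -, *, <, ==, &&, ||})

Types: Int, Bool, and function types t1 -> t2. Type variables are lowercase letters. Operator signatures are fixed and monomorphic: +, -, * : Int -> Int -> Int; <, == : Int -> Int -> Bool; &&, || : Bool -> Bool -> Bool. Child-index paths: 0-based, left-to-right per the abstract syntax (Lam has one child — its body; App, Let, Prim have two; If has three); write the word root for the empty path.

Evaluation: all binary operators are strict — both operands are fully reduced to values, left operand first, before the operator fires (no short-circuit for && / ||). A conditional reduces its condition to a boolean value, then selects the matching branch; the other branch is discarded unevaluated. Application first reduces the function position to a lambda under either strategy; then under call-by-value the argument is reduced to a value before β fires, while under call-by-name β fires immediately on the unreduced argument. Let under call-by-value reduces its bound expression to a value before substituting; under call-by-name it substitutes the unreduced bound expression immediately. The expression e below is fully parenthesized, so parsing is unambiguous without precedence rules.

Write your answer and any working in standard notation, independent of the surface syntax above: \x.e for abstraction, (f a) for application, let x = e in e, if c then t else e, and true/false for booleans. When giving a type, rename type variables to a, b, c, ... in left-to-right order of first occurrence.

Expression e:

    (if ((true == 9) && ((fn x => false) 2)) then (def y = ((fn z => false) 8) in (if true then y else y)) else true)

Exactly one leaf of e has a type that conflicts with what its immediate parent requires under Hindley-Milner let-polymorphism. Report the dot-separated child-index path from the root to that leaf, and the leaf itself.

Answer: 0.0.0 : true

Working:
  unify Bool ~ Int
  FAIL: mismatch Bool ~ Int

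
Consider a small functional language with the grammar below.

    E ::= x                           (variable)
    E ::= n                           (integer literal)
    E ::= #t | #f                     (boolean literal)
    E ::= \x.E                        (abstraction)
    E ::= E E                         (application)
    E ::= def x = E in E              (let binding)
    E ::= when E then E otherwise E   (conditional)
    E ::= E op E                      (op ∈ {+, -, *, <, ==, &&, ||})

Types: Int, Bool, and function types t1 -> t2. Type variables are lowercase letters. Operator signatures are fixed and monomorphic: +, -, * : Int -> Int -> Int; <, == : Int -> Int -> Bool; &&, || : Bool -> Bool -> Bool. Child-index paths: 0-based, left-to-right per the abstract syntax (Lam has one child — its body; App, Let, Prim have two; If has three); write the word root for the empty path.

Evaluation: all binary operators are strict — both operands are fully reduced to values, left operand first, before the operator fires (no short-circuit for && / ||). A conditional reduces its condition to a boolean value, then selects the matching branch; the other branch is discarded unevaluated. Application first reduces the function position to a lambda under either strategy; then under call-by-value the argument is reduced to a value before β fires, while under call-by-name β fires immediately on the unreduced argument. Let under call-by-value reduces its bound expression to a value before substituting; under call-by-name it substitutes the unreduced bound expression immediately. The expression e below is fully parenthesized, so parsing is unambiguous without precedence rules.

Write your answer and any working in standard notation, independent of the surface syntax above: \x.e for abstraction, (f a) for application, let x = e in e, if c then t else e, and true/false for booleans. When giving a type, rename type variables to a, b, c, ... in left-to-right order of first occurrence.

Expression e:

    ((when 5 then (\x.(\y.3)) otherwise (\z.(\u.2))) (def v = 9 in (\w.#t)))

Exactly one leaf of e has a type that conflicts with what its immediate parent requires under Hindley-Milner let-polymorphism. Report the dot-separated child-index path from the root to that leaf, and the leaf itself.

Answer: 0.0 : 5

Derivation:
  unify Int ~ Bool
  FAIL: mismatch Int ~ Bool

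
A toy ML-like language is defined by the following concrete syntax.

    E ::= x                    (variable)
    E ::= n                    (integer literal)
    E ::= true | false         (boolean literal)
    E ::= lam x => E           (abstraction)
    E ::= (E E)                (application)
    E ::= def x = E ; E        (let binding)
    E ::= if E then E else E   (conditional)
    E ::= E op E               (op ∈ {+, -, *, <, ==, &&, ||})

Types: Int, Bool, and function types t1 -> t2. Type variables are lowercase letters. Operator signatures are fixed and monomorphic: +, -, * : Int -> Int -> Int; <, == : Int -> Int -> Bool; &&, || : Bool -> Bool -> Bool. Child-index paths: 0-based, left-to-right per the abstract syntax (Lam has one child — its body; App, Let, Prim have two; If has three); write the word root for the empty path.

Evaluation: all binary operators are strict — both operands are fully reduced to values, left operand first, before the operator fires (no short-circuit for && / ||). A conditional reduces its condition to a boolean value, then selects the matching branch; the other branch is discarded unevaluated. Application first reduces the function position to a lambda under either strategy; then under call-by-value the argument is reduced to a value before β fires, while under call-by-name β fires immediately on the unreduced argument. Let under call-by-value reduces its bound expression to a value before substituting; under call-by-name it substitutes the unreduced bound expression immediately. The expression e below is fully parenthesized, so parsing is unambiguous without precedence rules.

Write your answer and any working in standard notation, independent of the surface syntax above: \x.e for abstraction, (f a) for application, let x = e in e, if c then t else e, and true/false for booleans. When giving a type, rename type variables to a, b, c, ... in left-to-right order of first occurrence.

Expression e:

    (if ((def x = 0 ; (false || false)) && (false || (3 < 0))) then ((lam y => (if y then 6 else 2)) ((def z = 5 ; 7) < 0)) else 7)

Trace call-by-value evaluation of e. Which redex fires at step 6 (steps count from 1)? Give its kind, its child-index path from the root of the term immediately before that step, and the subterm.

Trace:
step 0: (if ((let x = 0 in (false || false)) && (false || (3 < 0))) then ((\y.(if y then 6 else 2)) ((let z = 5 in 7) < 0)) else 7)
step 1: [let@0.0] (if ((false || false) && (false || (3 < 0))) then ((\y.(if y then 6 else 2)) ((let z = 5 in 7) < 0)) else 7)
step 2: [delta@0.0] (if (false && (false || (3 < 0))) then ((\y.(if y then 6 else 2)) ((let z = 5 in 7) < 0)) else 7)
step 3: [delta@0.1.1] (if (false && (false || false)) then ((\y.(if y then 6 else 2)) ((let z = 5 in 7) < 0)) else 7)
step 4: [delta@0.1] (if (false && false) then ((\y.(if y then 6 else 2)) ((let z = 5 in 7) < 0)) else 7)
step 5: [delta@0] (if false then ((\y.(if y then 6 else 2)) ((let z = 5 in 7) < 0)) else 7)
step 6: [if@root] 7

Answer: if at root : (if false then ((\y.(if y then 6 else 2)) ((let z = 5 in 7) < 0)) else 7)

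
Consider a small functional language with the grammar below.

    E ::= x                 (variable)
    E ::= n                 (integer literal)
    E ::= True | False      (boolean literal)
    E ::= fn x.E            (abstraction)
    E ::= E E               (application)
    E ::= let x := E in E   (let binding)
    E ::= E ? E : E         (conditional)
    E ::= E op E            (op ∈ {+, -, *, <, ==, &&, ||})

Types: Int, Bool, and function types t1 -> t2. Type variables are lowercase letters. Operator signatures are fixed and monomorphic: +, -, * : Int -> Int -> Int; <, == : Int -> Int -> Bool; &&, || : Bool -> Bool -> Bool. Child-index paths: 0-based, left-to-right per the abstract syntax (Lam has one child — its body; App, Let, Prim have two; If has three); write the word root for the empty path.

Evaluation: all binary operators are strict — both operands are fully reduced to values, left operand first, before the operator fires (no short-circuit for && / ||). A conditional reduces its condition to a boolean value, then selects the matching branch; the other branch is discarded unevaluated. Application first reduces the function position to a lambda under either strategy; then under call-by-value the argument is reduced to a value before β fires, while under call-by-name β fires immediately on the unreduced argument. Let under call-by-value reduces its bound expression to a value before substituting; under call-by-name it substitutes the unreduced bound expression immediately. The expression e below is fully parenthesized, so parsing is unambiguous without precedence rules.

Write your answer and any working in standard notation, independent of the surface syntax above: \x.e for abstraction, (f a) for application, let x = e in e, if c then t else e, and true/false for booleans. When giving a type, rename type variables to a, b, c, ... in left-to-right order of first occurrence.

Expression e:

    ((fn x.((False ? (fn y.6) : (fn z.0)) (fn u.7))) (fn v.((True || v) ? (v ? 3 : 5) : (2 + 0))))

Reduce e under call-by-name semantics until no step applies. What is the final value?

Derivation:
step 0: ((\x.((if false then (\y.6) else (\z.0)) (\u.7))) (\v.(if (true || v) then (if v then 3 else 5) else (2 + 0))))
step 1: [beta@root] ((if false then (\y.6) else (\z.0)) (\u.7))
step 2: [if@0] ((\z.0) (\u.7))
step 3: [beta@root] 0

Answer: 0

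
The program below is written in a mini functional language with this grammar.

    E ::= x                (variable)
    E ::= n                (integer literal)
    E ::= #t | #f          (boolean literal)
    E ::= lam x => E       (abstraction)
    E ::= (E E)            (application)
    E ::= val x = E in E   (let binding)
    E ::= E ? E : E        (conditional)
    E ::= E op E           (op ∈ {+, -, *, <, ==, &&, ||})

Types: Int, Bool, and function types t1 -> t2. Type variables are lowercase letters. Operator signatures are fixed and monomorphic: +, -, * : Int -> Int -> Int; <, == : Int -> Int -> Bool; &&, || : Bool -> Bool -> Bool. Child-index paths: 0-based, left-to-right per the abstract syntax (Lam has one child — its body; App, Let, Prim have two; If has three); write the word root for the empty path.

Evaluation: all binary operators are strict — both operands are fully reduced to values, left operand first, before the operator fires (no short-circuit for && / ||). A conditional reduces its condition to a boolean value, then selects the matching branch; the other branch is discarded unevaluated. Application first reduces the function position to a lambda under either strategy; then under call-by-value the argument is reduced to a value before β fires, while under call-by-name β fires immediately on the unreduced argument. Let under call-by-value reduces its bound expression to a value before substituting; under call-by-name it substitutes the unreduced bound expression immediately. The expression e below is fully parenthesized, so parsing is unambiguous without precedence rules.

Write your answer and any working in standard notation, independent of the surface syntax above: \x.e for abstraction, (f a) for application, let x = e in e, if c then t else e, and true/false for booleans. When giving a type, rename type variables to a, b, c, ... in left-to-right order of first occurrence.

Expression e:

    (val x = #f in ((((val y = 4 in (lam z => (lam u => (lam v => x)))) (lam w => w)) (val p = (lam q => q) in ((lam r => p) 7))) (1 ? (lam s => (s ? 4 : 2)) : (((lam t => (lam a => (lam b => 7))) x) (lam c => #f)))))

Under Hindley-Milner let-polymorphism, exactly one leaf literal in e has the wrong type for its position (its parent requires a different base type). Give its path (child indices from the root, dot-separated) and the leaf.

Answer: 1.1.0 : 1

Trace:
let x : Bool
let y : Int
x : Bool
\v._ : c -> Bool
\u._ : b -> c -> Bool
\z._ : a -> b -> c -> Bool
w : d
\w._ : d -> d
  unify a -> b -> c -> Bool ~ (d -> d) -> e
  unify a ~ d -> d
  unify b -> c -> Bool ~ e
_ _ : b -> c -> Bool
q : f
\q._ : f -> f
let p : forall. f -> f
p : h -> h
\r._ : g -> h -> h
  unify g -> h -> h ~ Int -> i
  unify g ~ Int
  unify h -> h ~ i
_ _ : h -> h
  unify b -> c -> Bool ~ (h -> h) -> j
  unify b ~ h -> h
  unify c -> Bool ~ j
_ _ : c -> Bool
  unify Int ~ Bool
  FAIL: mismatch Int ~ Bool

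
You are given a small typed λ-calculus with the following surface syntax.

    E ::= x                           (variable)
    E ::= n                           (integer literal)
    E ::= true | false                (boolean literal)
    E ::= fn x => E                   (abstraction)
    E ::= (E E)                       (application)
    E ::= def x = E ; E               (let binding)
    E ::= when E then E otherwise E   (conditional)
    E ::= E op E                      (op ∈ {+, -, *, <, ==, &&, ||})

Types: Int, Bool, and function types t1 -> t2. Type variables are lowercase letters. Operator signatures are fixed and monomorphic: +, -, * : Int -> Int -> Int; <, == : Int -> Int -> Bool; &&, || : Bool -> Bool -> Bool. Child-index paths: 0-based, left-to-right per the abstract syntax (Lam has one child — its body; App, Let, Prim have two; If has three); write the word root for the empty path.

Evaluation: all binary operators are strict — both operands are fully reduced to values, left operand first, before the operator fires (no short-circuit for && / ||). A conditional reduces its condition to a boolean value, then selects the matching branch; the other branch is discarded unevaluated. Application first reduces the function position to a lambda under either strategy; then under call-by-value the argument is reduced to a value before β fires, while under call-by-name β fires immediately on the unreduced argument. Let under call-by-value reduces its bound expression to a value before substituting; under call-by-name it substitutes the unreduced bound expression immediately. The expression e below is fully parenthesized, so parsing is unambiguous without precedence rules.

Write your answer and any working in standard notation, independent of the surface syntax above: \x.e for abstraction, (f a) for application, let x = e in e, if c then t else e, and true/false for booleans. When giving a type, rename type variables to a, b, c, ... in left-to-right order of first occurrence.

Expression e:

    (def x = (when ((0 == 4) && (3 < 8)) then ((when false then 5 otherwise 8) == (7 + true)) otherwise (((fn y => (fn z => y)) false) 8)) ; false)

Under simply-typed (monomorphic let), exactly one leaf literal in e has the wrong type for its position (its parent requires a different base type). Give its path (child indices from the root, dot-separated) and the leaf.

Trace:
  unify Int ~ Int
  unify Int ~ Int
  unify Bool ~ Bool
  unify Int ~ Int
  unify Int ~ Int
  unify Bool ~ Bool
  unify Bool ~ Bool
  unify Bool ~ Bool
  unify Int ~ Int
  unify Int ~ Int
  unify Int ~ Int
  unify Bool ~ Int
  FAIL: mismatch Bool ~ Int

Answer: 0.1.1.1 : true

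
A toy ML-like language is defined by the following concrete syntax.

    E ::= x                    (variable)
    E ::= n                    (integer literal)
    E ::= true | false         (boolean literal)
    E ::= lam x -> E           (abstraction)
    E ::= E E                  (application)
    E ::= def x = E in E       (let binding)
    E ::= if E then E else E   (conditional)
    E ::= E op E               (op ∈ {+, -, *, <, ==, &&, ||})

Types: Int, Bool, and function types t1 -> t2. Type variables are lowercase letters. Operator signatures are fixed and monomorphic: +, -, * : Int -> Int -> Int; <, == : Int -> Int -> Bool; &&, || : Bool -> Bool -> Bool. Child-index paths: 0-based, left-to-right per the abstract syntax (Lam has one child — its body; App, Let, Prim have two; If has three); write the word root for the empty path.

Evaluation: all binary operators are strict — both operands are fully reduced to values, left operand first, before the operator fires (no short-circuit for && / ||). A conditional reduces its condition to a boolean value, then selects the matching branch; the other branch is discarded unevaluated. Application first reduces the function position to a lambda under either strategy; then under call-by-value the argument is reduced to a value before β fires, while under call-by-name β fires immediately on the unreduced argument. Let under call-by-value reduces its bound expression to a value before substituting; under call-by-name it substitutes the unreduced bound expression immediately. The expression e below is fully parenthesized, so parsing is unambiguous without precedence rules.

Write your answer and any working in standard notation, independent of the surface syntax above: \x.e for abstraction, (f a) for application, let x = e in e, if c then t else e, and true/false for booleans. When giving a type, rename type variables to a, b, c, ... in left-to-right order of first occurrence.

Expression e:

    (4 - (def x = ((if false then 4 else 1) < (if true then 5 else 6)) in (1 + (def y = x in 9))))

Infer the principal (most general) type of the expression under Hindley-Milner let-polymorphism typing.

Answer: Int

Derivation:
  unify Int ~ Int
  unify Bool ~ Bool
  unify Int ~ Int
  unify Int ~ Int
  unify Bool ~ Bool
  unify Int ~ Int
  unify Int ~ Int
let x : Bool
  unify Int ~ Int
x : Bool
let y : Bool
  unify Int ~ Int
  unify Int ~ Int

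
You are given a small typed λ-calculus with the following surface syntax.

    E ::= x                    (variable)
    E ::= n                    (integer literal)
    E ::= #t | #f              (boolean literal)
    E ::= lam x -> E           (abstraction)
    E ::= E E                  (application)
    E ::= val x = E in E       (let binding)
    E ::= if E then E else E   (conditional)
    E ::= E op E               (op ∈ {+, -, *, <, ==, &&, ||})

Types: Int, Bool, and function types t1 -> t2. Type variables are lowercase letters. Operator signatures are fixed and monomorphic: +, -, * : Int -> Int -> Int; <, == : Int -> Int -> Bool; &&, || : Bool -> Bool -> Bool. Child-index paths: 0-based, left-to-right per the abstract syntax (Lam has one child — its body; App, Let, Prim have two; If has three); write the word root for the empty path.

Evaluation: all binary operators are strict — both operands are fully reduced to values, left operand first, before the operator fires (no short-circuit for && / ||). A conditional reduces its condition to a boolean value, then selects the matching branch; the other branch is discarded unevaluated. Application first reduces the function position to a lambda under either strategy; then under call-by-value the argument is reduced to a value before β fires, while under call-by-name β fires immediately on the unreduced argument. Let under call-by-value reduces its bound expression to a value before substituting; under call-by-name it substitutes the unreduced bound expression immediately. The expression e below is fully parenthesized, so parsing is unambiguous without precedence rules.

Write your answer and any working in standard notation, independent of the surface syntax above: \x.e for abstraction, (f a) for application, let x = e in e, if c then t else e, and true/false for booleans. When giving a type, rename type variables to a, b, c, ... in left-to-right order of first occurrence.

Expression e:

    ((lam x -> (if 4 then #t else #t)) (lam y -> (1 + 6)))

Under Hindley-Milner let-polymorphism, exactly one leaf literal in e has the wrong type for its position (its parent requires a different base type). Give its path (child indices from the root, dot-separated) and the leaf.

Derivation:
  unify Int ~ Bool
  FAIL: mismatch Int ~ Bool

Answer: 0.0.0 : 4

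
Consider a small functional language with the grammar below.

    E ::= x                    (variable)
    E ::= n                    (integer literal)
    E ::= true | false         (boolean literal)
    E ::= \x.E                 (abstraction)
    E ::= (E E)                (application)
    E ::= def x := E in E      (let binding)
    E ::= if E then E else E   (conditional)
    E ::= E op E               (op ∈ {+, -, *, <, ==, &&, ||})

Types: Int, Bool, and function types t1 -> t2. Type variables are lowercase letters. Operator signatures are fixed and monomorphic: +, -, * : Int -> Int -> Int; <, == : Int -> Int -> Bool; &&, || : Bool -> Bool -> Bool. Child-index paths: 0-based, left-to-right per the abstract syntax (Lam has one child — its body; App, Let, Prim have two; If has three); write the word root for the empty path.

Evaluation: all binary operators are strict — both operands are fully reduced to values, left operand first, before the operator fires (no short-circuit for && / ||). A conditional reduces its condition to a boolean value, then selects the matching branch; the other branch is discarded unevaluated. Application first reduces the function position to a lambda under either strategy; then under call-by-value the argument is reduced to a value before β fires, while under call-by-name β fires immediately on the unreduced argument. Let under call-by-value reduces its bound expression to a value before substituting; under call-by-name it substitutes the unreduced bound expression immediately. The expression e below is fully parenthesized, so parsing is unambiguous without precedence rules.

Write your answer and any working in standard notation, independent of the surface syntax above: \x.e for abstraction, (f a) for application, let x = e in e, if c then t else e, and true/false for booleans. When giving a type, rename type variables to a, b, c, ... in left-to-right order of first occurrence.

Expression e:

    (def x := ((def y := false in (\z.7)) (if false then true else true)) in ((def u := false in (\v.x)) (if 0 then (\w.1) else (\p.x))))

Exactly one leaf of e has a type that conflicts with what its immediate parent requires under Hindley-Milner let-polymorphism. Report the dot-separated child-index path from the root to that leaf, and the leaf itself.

Answer: 1.1.0 : 0

Derivation:
let y : Bool
\z._ : a -> Int
  unify Bool ~ Bool
  unify Bool ~ Bool
  unify a -> Int ~ Bool -> b
  unify a ~ Bool
  unify Int ~ b
_ _ : Int
let x : Int
let u : Bool
x : Int
\v._ : c -> Int
  unify Int ~ Bool
  FAIL: mismatch Int ~ Bool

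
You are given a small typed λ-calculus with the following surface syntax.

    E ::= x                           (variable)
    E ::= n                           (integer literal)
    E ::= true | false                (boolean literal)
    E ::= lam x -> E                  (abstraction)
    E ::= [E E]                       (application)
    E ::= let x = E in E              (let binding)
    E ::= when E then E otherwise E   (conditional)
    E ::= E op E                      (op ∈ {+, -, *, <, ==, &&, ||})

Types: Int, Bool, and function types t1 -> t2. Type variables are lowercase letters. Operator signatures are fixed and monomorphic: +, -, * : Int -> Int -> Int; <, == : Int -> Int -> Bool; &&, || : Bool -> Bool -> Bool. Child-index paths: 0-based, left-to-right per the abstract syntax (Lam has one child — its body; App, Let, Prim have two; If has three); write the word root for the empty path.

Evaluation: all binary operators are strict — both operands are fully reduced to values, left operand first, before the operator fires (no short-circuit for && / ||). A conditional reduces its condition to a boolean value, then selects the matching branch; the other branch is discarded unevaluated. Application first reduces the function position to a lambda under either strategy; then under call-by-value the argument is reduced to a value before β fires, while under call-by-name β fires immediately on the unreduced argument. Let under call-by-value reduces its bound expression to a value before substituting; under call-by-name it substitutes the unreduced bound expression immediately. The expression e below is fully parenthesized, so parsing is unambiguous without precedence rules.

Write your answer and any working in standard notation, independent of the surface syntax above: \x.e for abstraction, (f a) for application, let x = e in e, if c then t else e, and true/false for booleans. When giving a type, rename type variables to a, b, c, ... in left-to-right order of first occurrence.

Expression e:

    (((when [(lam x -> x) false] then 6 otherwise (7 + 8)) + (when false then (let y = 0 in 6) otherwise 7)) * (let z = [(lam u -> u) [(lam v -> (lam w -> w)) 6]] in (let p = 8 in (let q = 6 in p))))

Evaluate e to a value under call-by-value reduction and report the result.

Answer: 176

Working:
step 0: (((if ((\x.x) false) then 6 else (7 + 8)) + (if false then (let y = 0 in 6) else 7)) * (let z = ((\u.u) ((\v.(\w.w)) 6)) in (let p = 8 in (let q = 6 in p))))
step 1: [beta@0.0.0] (((if false then 6 else (7 + 8)) + (if false then (let y = 0 in 6) else 7)) * (let z = ((\u.u) ((\v.(\w.w)) 6)) in (let p = 8 in (let q = 6 in p))))
step 2: [if@0.0] (((7 + 8) + (if false then (let y = 0 in 6) else 7)) * (let z = ((\u.u) ((\v.(\w.w)) 6)) in (let p = 8 in (let q = 6 in p))))
step 3: [delta@0.0] ((15 + (if false then (let y = 0 in 6) else 7)) * (let z = ((\u.u) ((\v.(\w.w)) 6)) in (let p = 8 in (let q = 6 in p))))
step 4: [if@0.1] ((15 + 7) * (let z = ((\u.u) ((\v.(\w.w)) 6)) in (let p = 8 in (let q = 6 in p))))
step 5: [delta@0] (22 * (let z = ((\u.u) ((\v.(\w.w)) 6)) in (let p = 8 in (let q = 6 in p))))
step 6: [beta@1.0.1] (22 * (let z = ((\u.u) (\w.w)) in (let p = 8 in (let q = 6 in p))))
step 7: [beta@1.0] (22 * (let z = (\w.w) in (let p = 8 in (let q = 6 in p))))
step 8: [let@1] (22 * (let p = 8 in (let q = 6 in p)))
step 9: [let@1] (22 * (let q = 6 in 8))
step 10: [let@1] (22 * 8)
step 11: [delta@root] 176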